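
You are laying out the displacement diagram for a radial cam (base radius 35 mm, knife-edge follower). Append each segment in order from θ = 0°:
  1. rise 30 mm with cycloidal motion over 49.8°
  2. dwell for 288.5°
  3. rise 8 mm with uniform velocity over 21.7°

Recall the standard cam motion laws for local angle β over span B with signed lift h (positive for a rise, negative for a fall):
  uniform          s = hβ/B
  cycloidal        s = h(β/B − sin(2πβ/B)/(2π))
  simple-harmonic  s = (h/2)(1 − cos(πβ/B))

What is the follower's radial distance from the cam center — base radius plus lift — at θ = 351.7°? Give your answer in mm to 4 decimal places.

seg 1 [0°–49.8°] cycloidal, h=30: full span → s += 30 → s = 30.0000
seg 2 [49.8°–338.3°] dwell: s stays 30.0000
seg 3 [338.3°–360°] uniform, h=8: θ=351.7° here. β=13.4, B=21.7. 8·13.4/21.7 = 4.9401 → s = 34.9401
radial distance = base radius + s = 35 + 34.9401 = 69.9401

69.9401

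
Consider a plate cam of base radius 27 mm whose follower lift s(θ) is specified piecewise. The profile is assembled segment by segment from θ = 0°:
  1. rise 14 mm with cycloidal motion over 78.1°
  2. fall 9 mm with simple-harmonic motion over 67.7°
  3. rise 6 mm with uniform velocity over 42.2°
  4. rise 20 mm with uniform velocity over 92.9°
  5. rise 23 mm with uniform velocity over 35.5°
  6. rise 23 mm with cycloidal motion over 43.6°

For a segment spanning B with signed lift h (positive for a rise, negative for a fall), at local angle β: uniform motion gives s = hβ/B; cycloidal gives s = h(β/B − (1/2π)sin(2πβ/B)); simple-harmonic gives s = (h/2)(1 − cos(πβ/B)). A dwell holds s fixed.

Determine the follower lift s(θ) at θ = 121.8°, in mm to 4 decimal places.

seg 1 [0°–78.1°] cycloidal, h=14: full span → s += 14 → s = 14.0000
seg 2 [78.1°–145.8°] simple-harmonic, h=-9: θ=121.8° here. β=43.7, B=67.7. -9/2·(1 − cos(π·0.6455)) = -6.4860 → s = 7.5140

7.5140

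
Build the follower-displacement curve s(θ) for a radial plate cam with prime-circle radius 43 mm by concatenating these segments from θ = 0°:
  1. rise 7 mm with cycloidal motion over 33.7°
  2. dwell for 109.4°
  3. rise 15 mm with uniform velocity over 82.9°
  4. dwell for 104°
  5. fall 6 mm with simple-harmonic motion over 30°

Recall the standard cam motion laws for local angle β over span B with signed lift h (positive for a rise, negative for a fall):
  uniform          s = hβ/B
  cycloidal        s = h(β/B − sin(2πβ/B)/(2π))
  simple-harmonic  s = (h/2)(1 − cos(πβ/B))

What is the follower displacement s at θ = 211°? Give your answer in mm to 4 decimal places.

seg 1 [0°–33.7°] cycloidal, h=7: full span → s += 7 → s = 7.0000
seg 2 [33.7°–143.1°] dwell: s stays 7.0000
seg 3 [143.1°–226°] uniform, h=15: θ=211° here. β=67.9, B=82.9. 15·67.9/82.9 = 12.2859 → s = 19.2859

19.2859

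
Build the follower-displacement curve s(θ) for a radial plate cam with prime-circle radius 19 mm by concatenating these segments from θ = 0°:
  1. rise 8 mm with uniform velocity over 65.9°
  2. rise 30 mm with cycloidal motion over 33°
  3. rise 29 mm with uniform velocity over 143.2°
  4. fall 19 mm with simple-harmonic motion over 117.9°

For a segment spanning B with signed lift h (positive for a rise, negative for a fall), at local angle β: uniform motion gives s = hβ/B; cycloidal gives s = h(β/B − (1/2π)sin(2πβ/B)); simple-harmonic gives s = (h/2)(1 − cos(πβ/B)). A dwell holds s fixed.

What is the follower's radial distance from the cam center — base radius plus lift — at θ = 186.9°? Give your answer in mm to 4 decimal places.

seg 1 [0°–65.9°] uniform, h=8: full span → s += 8 → s = 8.0000
seg 2 [65.9°–98.9°] cycloidal, h=30: full span → s += 30 → s = 38.0000
seg 3 [98.9°–242.1°] uniform, h=29: θ=186.9° here. β=88, B=143.2. 29·88/143.2 = 17.8212 → s = 55.8212
radial distance = base radius + s = 19 + 55.8212 = 74.8212

74.8212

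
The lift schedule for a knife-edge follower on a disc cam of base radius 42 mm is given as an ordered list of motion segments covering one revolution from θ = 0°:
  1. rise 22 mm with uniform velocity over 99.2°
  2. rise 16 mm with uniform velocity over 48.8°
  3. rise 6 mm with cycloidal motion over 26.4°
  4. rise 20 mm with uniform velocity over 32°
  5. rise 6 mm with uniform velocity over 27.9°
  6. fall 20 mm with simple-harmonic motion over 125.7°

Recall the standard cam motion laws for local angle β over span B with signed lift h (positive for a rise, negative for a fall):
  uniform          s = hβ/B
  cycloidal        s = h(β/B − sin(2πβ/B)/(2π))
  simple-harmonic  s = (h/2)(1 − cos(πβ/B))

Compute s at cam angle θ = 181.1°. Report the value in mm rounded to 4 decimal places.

seg 1 [0°–99.2°] uniform, h=22: full span → s += 22 → s = 22.0000
seg 2 [99.2°–148°] uniform, h=16: full span → s += 16 → s = 38.0000
seg 3 [148°–174.4°] cycloidal, h=6: full span → s += 6 → s = 44.0000
seg 4 [174.4°–206.4°] uniform, h=20: θ=181.1° here. β=6.7, B=32. 20·6.7/32 = 4.1875 → s = 48.1875

48.1875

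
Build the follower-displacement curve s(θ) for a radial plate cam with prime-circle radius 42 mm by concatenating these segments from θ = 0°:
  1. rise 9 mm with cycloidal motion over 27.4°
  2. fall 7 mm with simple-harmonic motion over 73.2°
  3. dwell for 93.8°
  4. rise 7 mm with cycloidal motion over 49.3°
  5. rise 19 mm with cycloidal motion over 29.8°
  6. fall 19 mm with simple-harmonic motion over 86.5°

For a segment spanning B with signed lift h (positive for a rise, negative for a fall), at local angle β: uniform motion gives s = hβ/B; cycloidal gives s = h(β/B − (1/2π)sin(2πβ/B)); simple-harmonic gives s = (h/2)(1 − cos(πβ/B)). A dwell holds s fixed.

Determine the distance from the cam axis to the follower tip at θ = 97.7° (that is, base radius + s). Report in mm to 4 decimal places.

seg 1 [0°–27.4°] cycloidal, h=9: full span → s += 9 → s = 9.0000
seg 2 [27.4°–100.6°] simple-harmonic, h=-7: θ=97.7° here. β=70.3, B=73.2. -7/2·(1 − cos(π·0.9604)) = -6.9729 → s = 2.0271
radial distance = base radius + s = 42 + 2.0271 = 44.0271

44.0271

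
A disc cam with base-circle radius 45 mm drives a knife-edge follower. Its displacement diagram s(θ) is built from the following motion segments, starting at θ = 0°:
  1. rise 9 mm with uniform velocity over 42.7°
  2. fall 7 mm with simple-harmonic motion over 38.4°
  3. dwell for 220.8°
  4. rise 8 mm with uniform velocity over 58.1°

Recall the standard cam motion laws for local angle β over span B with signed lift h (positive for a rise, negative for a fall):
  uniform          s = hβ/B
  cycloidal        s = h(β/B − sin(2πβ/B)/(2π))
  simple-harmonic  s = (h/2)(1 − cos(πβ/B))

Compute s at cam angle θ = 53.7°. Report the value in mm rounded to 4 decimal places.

seg 1 [0°–42.7°] uniform, h=9: full span → s += 9 → s = 9.0000
seg 2 [42.7°–81.1°] simple-harmonic, h=-7: θ=53.7° here. β=11, B=38.4. -7/2·(1 − cos(π·0.2865)) = -1.3242 → s = 7.6758

7.6758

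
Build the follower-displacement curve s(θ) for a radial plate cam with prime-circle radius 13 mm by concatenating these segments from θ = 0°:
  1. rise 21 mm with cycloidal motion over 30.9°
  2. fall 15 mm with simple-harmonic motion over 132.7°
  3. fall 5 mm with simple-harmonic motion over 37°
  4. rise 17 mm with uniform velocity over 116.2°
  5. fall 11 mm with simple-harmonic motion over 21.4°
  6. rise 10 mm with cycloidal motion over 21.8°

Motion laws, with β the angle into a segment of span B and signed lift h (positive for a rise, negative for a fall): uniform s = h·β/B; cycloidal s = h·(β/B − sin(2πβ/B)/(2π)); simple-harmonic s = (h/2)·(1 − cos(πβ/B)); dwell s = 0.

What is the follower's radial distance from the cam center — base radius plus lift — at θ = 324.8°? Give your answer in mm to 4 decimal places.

seg 1 [0°–30.9°] cycloidal, h=21: full span → s += 21 → s = 21.0000
seg 2 [30.9°–163.6°] simple-harmonic, h=-15: full span → s += -15 → s = 6.0000
seg 3 [163.6°–200.6°] simple-harmonic, h=-5: full span → s += -5 → s = 1.0000
seg 4 [200.6°–316.8°] uniform, h=17: full span → s += 17 → s = 18.0000
seg 5 [316.8°–338.2°] simple-harmonic, h=-11: θ=324.8° here. β=8, B=21.4. -11/2·(1 − cos(π·0.3738)) = -3.3766 → s = 14.6234
radial distance = base radius + s = 13 + 14.6234 = 27.6234

27.6234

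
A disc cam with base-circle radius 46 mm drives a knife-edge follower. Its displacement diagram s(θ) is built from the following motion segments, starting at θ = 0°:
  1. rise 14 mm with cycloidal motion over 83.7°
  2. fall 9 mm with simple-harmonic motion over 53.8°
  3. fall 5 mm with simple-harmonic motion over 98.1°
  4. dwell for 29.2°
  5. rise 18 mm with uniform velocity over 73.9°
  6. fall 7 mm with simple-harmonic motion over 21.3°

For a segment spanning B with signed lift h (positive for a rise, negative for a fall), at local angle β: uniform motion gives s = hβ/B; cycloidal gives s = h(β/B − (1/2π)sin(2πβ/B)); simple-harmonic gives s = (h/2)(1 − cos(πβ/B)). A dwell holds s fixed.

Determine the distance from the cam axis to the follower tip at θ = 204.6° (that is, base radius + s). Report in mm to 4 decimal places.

seg 1 [0°–83.7°] cycloidal, h=14: full span → s += 14 → s = 14.0000
seg 2 [83.7°–137.5°] simple-harmonic, h=-9: full span → s += -9 → s = 5.0000
seg 3 [137.5°–235.6°] simple-harmonic, h=-5: θ=204.6° here. β=67.1, B=98.1. -5/2·(1 − cos(π·0.6840)) = -3.8660 → s = 1.1340
radial distance = base radius + s = 46 + 1.1340 = 47.1340

47.1340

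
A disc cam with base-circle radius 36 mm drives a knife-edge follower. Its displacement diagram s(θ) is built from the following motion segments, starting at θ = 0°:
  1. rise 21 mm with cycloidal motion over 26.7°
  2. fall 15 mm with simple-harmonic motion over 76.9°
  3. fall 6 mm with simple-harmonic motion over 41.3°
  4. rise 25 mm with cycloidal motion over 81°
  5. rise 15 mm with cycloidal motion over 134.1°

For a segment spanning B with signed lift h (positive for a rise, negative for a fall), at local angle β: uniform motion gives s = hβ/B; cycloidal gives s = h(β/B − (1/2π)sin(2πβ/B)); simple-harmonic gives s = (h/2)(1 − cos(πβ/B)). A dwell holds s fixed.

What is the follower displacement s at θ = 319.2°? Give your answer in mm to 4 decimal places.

seg 1 [0°–26.7°] cycloidal, h=21: full span → s += 21 → s = 21.0000
seg 2 [26.7°–103.6°] simple-harmonic, h=-15: full span → s += -15 → s = 6.0000
seg 3 [103.6°–144.9°] simple-harmonic, h=-6: full span → s += -6 → s = 0.0000
seg 4 [144.9°–225.9°] cycloidal, h=25: full span → s += 25 → s = 25.0000
seg 5 [225.9°–360°] cycloidal, h=15: θ=319.2° here. β=93.3, B=134.1. 15·(0.6957 − sin(2π·0.6957)/(2π)) = 12.6862 → s = 37.6862

37.6862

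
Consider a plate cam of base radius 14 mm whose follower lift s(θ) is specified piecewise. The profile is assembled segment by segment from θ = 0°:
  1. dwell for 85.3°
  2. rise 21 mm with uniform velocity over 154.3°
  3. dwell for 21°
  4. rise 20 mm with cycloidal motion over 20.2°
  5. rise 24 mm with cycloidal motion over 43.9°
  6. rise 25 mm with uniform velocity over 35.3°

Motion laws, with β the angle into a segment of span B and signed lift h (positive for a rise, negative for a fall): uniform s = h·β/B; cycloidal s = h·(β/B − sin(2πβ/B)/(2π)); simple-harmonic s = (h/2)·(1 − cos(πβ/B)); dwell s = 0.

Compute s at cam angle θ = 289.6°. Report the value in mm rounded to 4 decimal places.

seg 1 [0°–85.3°] dwell: s stays 0.0000
seg 2 [85.3°–239.6°] uniform, h=21: full span → s += 21 → s = 21.0000
seg 3 [239.6°–260.6°] dwell: s stays 21.0000
seg 4 [260.6°–280.8°] cycloidal, h=20: full span → s += 20 → s = 41.0000
seg 5 [280.8°–324.7°] cycloidal, h=24: θ=289.6° here. β=8.8, B=43.9. 24·(0.2005 − sin(2π·0.2005)/(2π)) = 1.1748 → s = 42.1748

42.1748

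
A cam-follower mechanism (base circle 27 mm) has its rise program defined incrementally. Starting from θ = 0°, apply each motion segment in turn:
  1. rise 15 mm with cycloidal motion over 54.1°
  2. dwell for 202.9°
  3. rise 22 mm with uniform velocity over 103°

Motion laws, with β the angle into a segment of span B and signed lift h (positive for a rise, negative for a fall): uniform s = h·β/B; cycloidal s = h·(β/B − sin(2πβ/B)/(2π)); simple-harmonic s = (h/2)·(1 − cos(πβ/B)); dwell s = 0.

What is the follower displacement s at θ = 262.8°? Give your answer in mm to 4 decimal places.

seg 1 [0°–54.1°] cycloidal, h=15: full span → s += 15 → s = 15.0000
seg 2 [54.1°–257°] dwell: s stays 15.0000
seg 3 [257°–360°] uniform, h=22: θ=262.8° here. β=5.8, B=103. 22·5.8/103 = 1.2388 → s = 16.2388

16.2388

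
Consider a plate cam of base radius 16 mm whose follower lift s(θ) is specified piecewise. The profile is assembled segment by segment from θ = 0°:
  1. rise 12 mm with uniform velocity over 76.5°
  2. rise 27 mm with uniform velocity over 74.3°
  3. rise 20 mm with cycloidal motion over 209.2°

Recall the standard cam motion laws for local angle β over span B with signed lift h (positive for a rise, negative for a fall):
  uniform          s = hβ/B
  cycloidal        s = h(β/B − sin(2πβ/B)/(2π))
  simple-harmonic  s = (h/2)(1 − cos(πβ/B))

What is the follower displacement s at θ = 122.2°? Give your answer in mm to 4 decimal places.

seg 1 [0°–76.5°] uniform, h=12: full span → s += 12 → s = 12.0000
seg 2 [76.5°–150.8°] uniform, h=27: θ=122.2° here. β=45.7, B=74.3. 27·45.7/74.3 = 16.6070 → s = 28.6070

28.6070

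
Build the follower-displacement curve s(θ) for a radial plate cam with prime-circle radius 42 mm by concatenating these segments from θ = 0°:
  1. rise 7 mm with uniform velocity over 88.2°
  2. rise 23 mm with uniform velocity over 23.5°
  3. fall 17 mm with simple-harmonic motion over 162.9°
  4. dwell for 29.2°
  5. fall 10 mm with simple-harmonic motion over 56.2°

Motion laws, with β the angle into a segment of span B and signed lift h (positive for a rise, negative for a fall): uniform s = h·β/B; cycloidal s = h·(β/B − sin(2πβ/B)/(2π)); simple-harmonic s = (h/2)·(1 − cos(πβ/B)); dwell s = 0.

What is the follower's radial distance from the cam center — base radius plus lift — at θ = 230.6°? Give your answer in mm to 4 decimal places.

seg 1 [0°–88.2°] uniform, h=7: full span → s += 7 → s = 7.0000
seg 2 [88.2°–111.7°] uniform, h=23: full span → s += 23 → s = 30.0000
seg 3 [111.7°–274.6°] simple-harmonic, h=-17: θ=230.6° here. β=118.9, B=162.9. -17/2·(1 − cos(π·0.7299)) = -14.1191 → s = 15.8809
radial distance = base radius + s = 42 + 15.8809 = 57.8809

57.8809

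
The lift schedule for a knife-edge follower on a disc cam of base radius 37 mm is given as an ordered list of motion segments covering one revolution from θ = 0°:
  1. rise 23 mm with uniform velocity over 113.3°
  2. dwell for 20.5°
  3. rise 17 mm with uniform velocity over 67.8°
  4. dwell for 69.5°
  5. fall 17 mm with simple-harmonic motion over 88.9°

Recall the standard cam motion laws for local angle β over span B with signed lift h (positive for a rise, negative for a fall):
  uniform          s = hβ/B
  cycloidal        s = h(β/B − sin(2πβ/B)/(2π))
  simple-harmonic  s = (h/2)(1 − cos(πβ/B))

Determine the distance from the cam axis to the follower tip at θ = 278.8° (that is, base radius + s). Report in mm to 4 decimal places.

seg 1 [0°–113.3°] uniform, h=23: full span → s += 23 → s = 23.0000
seg 2 [113.3°–133.8°] dwell: s stays 23.0000
seg 3 [133.8°–201.6°] uniform, h=17: full span → s += 17 → s = 40.0000
seg 4 [201.6°–271.1°] dwell: s stays 40.0000
seg 5 [271.1°–360°] simple-harmonic, h=-17: θ=278.8° here. β=7.7, B=88.9. -17/2·(1 − cos(π·0.0866)) = -0.3127 → s = 39.6873
radial distance = base radius + s = 37 + 39.6873 = 76.6873

76.6873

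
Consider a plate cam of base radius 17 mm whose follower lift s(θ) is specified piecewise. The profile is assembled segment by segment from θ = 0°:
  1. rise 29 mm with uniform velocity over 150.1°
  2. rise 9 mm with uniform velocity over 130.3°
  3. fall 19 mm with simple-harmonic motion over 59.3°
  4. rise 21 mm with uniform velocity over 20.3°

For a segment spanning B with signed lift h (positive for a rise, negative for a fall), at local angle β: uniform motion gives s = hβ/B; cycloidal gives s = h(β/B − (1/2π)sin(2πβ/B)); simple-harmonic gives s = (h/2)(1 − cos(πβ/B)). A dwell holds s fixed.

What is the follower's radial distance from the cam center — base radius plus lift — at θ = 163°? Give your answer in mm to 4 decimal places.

seg 1 [0°–150.1°] uniform, h=29: full span → s += 29 → s = 29.0000
seg 2 [150.1°–280.4°] uniform, h=9: θ=163° here. β=12.9, B=130.3. 9·12.9/130.3 = 0.8910 → s = 29.8910
radial distance = base radius + s = 17 + 29.8910 = 46.8910

46.8910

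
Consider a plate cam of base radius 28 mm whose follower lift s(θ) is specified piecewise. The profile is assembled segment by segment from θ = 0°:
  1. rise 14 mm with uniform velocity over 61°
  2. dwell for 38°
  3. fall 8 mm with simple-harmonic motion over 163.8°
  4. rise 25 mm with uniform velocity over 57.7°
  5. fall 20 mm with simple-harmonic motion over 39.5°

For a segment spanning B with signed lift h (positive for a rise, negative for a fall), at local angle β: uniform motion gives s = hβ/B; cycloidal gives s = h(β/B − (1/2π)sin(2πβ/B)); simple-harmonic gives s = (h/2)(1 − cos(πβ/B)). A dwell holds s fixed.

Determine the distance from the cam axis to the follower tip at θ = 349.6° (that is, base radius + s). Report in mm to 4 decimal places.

seg 1 [0°–61°] uniform, h=14: full span → s += 14 → s = 14.0000
seg 2 [61°–99°] dwell: s stays 14.0000
seg 3 [99°–262.8°] simple-harmonic, h=-8: full span → s += -8 → s = 6.0000
seg 4 [262.8°–320.5°] uniform, h=25: full span → s += 25 → s = 31.0000
seg 5 [320.5°–360°] simple-harmonic, h=-20: θ=349.6° here. β=29.1, B=39.5. -20/2·(1 − cos(π·0.7367)) = -16.7697 → s = 14.2303
radial distance = base radius + s = 28 + 14.2303 = 42.2303

42.2303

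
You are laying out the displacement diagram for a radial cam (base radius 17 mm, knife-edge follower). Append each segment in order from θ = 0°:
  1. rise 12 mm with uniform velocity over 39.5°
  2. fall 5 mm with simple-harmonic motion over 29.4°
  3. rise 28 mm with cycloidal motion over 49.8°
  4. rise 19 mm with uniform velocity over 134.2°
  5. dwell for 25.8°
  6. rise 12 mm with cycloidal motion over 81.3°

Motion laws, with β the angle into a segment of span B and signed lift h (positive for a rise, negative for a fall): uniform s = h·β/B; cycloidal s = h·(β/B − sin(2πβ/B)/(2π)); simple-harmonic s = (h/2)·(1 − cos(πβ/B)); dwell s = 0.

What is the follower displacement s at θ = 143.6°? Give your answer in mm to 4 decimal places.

seg 1 [0°–39.5°] uniform, h=12: full span → s += 12 → s = 12.0000
seg 2 [39.5°–68.9°] simple-harmonic, h=-5: full span → s += -5 → s = 7.0000
seg 3 [68.9°–118.7°] cycloidal, h=28: full span → s += 28 → s = 35.0000
seg 4 [118.7°–252.9°] uniform, h=19: θ=143.6° here. β=24.9, B=134.2. 19·24.9/134.2 = 3.5253 → s = 38.5253

38.5253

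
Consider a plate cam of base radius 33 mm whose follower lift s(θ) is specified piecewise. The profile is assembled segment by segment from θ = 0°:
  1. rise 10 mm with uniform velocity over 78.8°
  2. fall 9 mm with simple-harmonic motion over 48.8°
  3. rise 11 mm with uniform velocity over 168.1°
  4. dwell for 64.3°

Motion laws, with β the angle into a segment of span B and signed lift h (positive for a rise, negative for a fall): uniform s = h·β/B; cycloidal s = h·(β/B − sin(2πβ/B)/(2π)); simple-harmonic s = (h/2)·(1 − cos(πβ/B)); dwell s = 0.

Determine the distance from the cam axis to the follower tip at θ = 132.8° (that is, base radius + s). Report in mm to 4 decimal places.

seg 1 [0°–78.8°] uniform, h=10: full span → s += 10 → s = 10.0000
seg 2 [78.8°–127.6°] simple-harmonic, h=-9: full span → s += -9 → s = 1.0000
seg 3 [127.6°–295.7°] uniform, h=11: θ=132.8° here. β=5.2, B=168.1. 11·5.2/168.1 = 0.3403 → s = 1.3403
radial distance = base radius + s = 33 + 1.3403 = 34.3403

34.3403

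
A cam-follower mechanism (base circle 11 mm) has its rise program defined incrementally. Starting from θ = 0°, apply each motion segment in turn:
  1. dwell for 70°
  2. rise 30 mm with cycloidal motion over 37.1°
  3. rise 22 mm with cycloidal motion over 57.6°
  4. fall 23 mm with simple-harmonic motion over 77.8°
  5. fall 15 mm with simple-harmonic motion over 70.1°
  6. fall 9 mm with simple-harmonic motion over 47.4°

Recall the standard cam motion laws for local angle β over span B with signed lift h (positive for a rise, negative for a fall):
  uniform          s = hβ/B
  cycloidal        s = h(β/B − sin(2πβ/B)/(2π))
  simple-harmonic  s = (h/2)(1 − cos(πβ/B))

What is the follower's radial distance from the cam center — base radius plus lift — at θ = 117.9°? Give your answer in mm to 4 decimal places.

seg 1 [0°–70°] dwell: s stays 0.0000
seg 2 [70°–107.1°] cycloidal, h=30: full span → s += 30 → s = 30.0000
seg 3 [107.1°–164.7°] cycloidal, h=22: θ=117.9° here. β=10.8, B=57.6. 22·(0.1875 − sin(2π·0.1875)/(2π)) = 0.8901 → s = 30.8901
radial distance = base radius + s = 11 + 30.8901 = 41.8901

41.8901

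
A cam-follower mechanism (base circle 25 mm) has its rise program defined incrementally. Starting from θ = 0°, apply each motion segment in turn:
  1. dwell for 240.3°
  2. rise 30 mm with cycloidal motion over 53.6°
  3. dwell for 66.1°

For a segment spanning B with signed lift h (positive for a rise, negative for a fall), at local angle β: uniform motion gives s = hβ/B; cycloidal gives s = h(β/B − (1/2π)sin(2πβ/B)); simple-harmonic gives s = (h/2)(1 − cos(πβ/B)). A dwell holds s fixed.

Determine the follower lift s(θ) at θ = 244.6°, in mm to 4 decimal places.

seg 1 [0°–240.3°] dwell: s stays 0.0000
seg 2 [240.3°–293.9°] cycloidal, h=30: θ=244.6° here. β=4.3, B=53.6. 30·(0.0802 − sin(2π·0.0802)/(2π)) = 0.1006 → s = 0.1006

0.1006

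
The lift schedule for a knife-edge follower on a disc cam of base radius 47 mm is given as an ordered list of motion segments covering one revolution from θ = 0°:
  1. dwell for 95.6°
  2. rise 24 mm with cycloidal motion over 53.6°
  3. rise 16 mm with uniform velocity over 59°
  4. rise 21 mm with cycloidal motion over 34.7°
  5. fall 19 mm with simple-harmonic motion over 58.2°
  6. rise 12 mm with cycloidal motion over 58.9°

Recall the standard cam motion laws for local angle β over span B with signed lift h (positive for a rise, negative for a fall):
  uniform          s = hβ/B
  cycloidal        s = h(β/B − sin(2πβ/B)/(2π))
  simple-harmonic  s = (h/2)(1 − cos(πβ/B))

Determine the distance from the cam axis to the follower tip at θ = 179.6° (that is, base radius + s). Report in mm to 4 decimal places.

seg 1 [0°–95.6°] dwell: s stays 0.0000
seg 2 [95.6°–149.2°] cycloidal, h=24: full span → s += 24 → s = 24.0000
seg 3 [149.2°–208.2°] uniform, h=16: θ=179.6° here. β=30.4, B=59. 16·30.4/59 = 8.2441 → s = 32.2441
radial distance = base radius + s = 47 + 32.2441 = 79.2441

79.2441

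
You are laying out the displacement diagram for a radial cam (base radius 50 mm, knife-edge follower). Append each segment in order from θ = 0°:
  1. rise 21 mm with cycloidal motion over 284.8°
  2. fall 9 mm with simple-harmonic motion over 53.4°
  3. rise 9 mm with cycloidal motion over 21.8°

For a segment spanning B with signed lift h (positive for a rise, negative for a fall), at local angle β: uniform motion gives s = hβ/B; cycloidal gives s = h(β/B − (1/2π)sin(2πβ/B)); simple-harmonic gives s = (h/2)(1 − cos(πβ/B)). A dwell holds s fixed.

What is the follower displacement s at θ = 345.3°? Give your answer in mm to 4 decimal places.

seg 1 [0°–284.8°] cycloidal, h=21: full span → s += 21 → s = 21.0000
seg 2 [284.8°–338.2°] simple-harmonic, h=-9: full span → s += -9 → s = 12.0000
seg 3 [338.2°–360°] cycloidal, h=9: θ=345.3° here. β=7.1, B=21.8. 9·(0.3257 − sin(2π·0.3257)/(2π)) = 1.6577 → s = 13.6577

13.6577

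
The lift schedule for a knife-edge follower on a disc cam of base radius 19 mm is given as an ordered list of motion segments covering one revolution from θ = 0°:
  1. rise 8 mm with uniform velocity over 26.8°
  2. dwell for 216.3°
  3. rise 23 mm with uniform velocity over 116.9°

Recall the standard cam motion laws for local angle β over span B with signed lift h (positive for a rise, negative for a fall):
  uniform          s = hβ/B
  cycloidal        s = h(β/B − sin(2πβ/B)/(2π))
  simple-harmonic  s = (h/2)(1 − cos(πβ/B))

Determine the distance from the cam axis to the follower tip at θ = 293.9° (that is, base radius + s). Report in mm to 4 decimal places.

seg 1 [0°–26.8°] uniform, h=8: full span → s += 8 → s = 8.0000
seg 2 [26.8°–243.1°] dwell: s stays 8.0000
seg 3 [243.1°–360°] uniform, h=23: θ=293.9° here. β=50.8, B=116.9. 23·50.8/116.9 = 9.9949 → s = 17.9949
radial distance = base radius + s = 19 + 17.9949 = 36.9949

36.9949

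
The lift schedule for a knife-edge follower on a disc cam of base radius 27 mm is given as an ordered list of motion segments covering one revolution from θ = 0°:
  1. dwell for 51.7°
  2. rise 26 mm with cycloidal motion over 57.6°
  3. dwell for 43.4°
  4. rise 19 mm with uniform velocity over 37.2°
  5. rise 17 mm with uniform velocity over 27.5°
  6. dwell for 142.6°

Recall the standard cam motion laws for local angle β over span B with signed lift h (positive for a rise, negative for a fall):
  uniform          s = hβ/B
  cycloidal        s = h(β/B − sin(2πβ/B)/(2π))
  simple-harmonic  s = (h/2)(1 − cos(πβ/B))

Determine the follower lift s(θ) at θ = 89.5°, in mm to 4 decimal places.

seg 1 [0°–51.7°] dwell: s stays 0.0000
seg 2 [51.7°–109.3°] cycloidal, h=26: θ=89.5° here. β=37.8, B=57.6. 26·(0.6562 − sin(2π·0.6562)/(2π)) = 20.5031 → s = 20.5031

20.5031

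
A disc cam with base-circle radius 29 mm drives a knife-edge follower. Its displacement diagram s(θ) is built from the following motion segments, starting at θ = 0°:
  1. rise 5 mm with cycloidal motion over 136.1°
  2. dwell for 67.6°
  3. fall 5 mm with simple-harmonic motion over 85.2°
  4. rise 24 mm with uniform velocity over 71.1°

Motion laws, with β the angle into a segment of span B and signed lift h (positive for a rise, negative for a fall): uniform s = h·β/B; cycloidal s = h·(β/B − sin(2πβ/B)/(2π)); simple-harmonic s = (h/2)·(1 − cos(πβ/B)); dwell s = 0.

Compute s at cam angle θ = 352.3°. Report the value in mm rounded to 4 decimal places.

seg 1 [0°–136.1°] cycloidal, h=5: full span → s += 5 → s = 5.0000
seg 2 [136.1°–203.7°] dwell: s stays 5.0000
seg 3 [203.7°–288.9°] simple-harmonic, h=-5: full span → s += -5 → s = 0.0000
seg 4 [288.9°–360°] uniform, h=24: θ=352.3° here. β=63.4, B=71.1. 24·63.4/71.1 = 21.4008 → s = 21.4008

21.4008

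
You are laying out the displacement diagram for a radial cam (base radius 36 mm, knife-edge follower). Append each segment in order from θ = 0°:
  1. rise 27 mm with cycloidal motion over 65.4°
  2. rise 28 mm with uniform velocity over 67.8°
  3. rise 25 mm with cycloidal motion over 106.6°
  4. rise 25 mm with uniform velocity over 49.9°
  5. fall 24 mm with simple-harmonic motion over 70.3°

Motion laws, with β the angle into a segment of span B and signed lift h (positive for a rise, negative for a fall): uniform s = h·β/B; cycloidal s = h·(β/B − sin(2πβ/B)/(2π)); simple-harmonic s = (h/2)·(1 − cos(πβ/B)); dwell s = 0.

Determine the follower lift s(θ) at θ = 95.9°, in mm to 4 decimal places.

seg 1 [0°–65.4°] cycloidal, h=27: full span → s += 27 → s = 27.0000
seg 2 [65.4°–133.2°] uniform, h=28: θ=95.9° here. β=30.5, B=67.8. 28·30.5/67.8 = 12.5959 → s = 39.5959

39.5959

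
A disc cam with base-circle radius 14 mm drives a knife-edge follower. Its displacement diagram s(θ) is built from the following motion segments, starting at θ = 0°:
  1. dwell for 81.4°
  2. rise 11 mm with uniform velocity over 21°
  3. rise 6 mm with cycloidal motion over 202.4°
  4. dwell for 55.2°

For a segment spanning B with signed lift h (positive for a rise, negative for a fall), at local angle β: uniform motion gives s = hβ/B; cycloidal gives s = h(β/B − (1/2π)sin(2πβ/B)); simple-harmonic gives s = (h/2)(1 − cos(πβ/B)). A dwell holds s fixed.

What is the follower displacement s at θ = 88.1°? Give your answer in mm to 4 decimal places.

seg 1 [0°–81.4°] dwell: s stays 0.0000
seg 2 [81.4°–102.4°] uniform, h=11: θ=88.1° here. β=6.7, B=21. 11·6.7/21 = 3.5095 → s = 3.5095

3.5095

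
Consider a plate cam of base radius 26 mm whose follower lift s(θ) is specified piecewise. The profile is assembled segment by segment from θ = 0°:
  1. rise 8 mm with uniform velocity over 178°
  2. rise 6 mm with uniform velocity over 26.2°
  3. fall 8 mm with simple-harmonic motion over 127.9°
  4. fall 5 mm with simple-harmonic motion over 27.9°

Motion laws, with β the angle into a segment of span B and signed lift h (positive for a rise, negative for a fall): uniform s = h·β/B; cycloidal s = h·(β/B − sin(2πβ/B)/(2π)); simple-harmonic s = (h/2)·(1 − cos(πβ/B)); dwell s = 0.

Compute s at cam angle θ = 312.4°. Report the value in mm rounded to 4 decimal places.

seg 1 [0°–178°] uniform, h=8: full span → s += 8 → s = 8.0000
seg 2 [178°–204.2°] uniform, h=6: full span → s += 6 → s = 14.0000
seg 3 [204.2°–332.1°] simple-harmonic, h=-8: θ=312.4° here. β=108.2, B=127.9. -8/2·(1 − cos(π·0.8460)) = -7.5408 → s = 6.4592

6.4592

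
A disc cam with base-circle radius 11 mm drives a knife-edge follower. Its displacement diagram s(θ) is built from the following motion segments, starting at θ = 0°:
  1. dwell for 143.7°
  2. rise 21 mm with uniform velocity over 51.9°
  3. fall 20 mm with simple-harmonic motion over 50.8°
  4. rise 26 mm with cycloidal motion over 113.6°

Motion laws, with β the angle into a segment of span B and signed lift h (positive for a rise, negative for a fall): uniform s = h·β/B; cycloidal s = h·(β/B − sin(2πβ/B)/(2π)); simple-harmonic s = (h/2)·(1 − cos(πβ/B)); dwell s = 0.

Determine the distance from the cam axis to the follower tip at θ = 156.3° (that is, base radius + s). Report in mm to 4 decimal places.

seg 1 [0°–143.7°] dwell: s stays 0.0000
seg 2 [143.7°–195.6°] uniform, h=21: θ=156.3° here. β=12.6, B=51.9. 21·12.6/51.9 = 5.0983 → s = 5.0983
radial distance = base radius + s = 11 + 5.0983 = 16.0983

16.0983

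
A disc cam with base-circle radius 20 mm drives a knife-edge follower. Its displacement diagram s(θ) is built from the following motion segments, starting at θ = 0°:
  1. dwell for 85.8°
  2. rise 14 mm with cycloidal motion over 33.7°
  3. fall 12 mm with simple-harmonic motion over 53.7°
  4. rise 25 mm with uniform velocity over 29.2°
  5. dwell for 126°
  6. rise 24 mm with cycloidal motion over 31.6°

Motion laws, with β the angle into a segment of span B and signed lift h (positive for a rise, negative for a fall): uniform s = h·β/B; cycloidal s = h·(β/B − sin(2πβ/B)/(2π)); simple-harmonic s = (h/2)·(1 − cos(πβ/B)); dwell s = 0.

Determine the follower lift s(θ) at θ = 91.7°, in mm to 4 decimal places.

seg 1 [0°–85.8°] dwell: s stays 0.0000
seg 2 [85.8°–119.5°] cycloidal, h=14: θ=91.7° here. β=5.9, B=33.7. 14·(0.1751 − sin(2π·0.1751)/(2π)) = 0.4653 → s = 0.4653

0.4653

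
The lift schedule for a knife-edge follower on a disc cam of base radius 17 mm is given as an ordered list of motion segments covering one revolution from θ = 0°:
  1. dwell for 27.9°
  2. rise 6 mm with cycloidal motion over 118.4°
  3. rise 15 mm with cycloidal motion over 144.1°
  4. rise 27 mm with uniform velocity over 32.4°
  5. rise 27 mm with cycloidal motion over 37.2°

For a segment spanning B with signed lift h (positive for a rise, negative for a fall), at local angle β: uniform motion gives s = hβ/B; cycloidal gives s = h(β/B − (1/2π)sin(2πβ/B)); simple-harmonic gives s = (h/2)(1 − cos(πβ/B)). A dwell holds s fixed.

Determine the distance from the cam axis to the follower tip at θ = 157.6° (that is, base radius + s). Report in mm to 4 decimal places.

seg 1 [0°–27.9°] dwell: s stays 0.0000
seg 2 [27.9°–146.3°] cycloidal, h=6: full span → s += 6 → s = 6.0000
seg 3 [146.3°–290.4°] cycloidal, h=15: θ=157.6° here. β=11.3, B=144.1. 15·(0.0784 − sin(2π·0.0784)/(2π)) = 0.0470 → s = 6.0470
radial distance = base radius + s = 17 + 6.0470 = 23.0470

23.0470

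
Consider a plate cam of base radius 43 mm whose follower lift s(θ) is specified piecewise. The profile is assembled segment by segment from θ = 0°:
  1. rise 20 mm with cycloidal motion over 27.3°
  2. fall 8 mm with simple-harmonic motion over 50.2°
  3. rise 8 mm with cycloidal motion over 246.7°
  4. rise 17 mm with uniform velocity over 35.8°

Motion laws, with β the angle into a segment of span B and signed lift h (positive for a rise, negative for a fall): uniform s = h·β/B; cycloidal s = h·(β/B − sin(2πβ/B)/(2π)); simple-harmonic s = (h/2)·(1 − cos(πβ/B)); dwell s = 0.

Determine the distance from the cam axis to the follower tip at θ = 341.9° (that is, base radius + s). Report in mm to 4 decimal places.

seg 1 [0°–27.3°] cycloidal, h=20: full span → s += 20 → s = 20.0000
seg 2 [27.3°–77.5°] simple-harmonic, h=-8: full span → s += -8 → s = 12.0000
seg 3 [77.5°–324.2°] cycloidal, h=8: full span → s += 8 → s = 20.0000
seg 4 [324.2°–360°] uniform, h=17: θ=341.9° here. β=17.7, B=35.8. 17·17.7/35.8 = 8.4050 → s = 28.4050
radial distance = base radius + s = 43 + 28.4050 = 71.4050

71.4050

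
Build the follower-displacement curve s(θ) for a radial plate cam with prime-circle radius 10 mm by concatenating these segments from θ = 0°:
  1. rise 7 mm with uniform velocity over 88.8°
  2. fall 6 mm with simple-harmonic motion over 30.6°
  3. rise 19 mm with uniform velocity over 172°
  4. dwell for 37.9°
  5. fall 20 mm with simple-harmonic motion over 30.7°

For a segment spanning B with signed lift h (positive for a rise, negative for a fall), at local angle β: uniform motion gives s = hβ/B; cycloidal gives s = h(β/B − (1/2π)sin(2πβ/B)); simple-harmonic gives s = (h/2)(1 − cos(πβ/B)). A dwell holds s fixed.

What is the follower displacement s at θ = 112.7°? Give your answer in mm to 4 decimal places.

seg 1 [0°–88.8°] uniform, h=7: full span → s += 7 → s = 7.0000
seg 2 [88.8°–119.4°] simple-harmonic, h=-6: θ=112.7° here. β=23.9, B=30.6. -6/2·(1 − cos(π·0.7810)) = -5.3178 → s = 1.6822

1.6822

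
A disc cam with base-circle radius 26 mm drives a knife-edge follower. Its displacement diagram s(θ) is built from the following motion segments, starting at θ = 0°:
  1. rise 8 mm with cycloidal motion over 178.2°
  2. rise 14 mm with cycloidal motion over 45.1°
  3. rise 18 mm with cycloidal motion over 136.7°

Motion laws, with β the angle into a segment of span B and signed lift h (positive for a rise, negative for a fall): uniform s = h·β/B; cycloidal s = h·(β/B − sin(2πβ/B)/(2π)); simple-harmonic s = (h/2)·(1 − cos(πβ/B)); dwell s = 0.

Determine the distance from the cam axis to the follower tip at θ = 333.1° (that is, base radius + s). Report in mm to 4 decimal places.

seg 1 [0°–178.2°] cycloidal, h=8: full span → s += 8 → s = 8.0000
seg 2 [178.2°–223.3°] cycloidal, h=14: full span → s += 14 → s = 22.0000
seg 3 [223.3°–360°] cycloidal, h=18: θ=333.1° here. β=109.8, B=136.7. 18·(0.8032 − sin(2π·0.8032)/(2π)) = 17.1641 → s = 39.1641
radial distance = base radius + s = 26 + 39.1641 = 65.1641

65.1641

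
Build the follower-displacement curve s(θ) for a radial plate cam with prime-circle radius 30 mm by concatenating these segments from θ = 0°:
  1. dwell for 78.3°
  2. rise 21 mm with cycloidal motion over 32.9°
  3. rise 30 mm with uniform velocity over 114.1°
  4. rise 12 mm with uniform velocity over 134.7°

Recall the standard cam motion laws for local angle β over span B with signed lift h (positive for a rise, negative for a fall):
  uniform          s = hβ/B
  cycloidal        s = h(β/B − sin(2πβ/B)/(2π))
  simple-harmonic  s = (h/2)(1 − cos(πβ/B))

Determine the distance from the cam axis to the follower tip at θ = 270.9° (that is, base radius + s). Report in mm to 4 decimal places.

seg 1 [0°–78.3°] dwell: s stays 0.0000
seg 2 [78.3°–111.2°] cycloidal, h=21: full span → s += 21 → s = 21.0000
seg 3 [111.2°–225.3°] uniform, h=30: full span → s += 30 → s = 51.0000
seg 4 [225.3°–360°] uniform, h=12: θ=270.9° here. β=45.6, B=134.7. 12·45.6/134.7 = 4.0624 → s = 55.0624
radial distance = base radius + s = 30 + 55.0624 = 85.0624

85.0624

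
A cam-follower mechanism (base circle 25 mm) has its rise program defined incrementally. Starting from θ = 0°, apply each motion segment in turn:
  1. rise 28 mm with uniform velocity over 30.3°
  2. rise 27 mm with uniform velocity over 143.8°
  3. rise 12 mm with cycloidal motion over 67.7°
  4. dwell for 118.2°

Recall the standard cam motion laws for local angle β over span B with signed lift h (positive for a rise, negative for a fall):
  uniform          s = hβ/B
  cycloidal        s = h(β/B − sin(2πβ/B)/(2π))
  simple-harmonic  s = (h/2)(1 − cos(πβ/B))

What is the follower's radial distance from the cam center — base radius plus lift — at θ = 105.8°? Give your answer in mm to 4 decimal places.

seg 1 [0°–30.3°] uniform, h=28: full span → s += 28 → s = 28.0000
seg 2 [30.3°–174.1°] uniform, h=27: θ=105.8° here. β=75.5, B=143.8. 27·75.5/143.8 = 14.1759 → s = 42.1759
radial distance = base radius + s = 25 + 42.1759 = 67.1759

67.1759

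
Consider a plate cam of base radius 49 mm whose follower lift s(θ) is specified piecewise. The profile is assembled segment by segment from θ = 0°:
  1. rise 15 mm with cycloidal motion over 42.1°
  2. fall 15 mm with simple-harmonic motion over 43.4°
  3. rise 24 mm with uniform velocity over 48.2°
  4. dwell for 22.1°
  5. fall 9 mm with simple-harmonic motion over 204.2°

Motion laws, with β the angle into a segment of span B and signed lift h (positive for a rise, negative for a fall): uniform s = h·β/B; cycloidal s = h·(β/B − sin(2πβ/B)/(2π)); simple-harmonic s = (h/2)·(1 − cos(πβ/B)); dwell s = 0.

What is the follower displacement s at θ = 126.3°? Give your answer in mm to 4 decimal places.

seg 1 [0°–42.1°] cycloidal, h=15: full span → s += 15 → s = 15.0000
seg 2 [42.1°–85.5°] simple-harmonic, h=-15: full span → s += -15 → s = 0.0000
seg 3 [85.5°–133.7°] uniform, h=24: θ=126.3° here. β=40.8, B=48.2. 24·40.8/48.2 = 20.3154 → s = 20.3154

20.3154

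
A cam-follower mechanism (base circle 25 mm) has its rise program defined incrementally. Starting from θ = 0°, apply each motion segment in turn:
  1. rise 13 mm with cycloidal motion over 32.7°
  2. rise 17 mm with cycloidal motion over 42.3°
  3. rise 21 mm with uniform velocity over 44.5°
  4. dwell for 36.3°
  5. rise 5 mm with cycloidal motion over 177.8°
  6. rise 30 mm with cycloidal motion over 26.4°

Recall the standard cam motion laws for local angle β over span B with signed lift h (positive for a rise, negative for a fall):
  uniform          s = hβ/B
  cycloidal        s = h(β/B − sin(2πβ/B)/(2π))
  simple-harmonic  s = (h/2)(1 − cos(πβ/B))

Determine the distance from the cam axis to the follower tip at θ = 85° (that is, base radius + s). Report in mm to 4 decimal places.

seg 1 [0°–32.7°] cycloidal, h=13: full span → s += 13 → s = 13.0000
seg 2 [32.7°–75°] cycloidal, h=17: full span → s += 17 → s = 30.0000
seg 3 [75°–119.5°] uniform, h=21: θ=85° here. β=10, B=44.5. 21·10/44.5 = 4.7191 → s = 34.7191
radial distance = base radius + s = 25 + 34.7191 = 59.7191

59.7191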